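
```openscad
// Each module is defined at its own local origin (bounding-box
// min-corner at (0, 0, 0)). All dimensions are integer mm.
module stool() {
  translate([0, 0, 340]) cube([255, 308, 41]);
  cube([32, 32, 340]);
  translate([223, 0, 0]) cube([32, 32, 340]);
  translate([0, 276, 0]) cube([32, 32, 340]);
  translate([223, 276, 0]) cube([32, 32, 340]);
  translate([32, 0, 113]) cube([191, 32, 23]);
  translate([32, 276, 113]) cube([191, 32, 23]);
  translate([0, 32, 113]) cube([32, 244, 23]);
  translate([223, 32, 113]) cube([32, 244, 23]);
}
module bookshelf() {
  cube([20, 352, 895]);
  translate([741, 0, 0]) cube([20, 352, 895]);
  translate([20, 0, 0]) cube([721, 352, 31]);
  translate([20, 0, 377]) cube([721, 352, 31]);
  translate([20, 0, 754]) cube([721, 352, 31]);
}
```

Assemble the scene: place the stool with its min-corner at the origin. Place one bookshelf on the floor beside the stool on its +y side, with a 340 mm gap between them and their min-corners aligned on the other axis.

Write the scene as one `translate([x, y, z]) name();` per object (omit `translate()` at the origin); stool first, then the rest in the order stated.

stool();
translate([0, 648, 0]) bookshelf();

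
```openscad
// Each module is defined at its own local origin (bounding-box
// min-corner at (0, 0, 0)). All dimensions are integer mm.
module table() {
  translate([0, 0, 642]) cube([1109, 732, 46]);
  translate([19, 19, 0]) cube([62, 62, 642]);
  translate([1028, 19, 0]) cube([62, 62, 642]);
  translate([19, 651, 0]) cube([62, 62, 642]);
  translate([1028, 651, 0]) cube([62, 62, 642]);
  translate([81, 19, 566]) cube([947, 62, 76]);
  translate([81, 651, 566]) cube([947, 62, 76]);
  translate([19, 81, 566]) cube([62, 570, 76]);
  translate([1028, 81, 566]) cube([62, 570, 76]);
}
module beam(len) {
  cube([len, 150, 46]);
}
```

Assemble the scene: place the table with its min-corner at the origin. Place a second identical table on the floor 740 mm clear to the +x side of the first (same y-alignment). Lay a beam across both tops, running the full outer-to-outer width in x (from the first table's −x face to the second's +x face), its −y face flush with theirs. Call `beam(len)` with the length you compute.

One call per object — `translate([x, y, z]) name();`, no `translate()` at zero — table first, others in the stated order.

table();
translate([1849, 0, 0]) table();
translate([0, 0, 688]) beam(2958);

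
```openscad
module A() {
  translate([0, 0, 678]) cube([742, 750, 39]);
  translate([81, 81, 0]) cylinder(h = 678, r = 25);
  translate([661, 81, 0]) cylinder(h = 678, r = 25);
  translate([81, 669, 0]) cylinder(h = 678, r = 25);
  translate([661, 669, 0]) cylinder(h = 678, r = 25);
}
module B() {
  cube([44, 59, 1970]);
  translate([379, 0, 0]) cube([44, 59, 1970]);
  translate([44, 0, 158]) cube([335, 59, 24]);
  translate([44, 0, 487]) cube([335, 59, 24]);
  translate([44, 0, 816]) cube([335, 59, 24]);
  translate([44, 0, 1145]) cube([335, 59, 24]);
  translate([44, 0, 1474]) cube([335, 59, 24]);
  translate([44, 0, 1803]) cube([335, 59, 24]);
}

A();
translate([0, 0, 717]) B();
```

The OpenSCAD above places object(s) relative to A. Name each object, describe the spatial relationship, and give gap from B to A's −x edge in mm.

The ladder's min-x is at 0; the table's min-x is 0; gap = 0 mm.

A is a table. B is a ladder. The ladder is on top of the table. The gap from the ladder to the table's −x edge is 0 mm.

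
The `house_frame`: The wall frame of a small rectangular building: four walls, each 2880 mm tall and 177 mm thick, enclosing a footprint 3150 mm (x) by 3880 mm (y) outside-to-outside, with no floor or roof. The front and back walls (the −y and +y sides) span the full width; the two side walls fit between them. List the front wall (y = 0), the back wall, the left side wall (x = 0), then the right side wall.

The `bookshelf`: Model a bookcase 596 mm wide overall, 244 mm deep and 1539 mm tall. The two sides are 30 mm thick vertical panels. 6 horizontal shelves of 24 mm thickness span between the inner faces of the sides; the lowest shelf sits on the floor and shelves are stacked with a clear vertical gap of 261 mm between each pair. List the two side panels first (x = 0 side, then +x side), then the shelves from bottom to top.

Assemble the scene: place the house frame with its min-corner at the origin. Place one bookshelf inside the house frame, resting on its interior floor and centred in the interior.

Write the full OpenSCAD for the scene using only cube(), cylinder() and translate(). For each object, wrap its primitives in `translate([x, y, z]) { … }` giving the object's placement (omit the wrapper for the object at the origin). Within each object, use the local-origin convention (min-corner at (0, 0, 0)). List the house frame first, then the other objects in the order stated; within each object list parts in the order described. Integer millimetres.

cube([3150, 177, 2880]);
translate([0, 3703, 0]) cube([3150, 177, 2880]);
translate([0, 177, 0]) cube([177, 3526, 2880]);
translate([2973, 177, 0]) cube([177, 3526, 2880]);
translate([1277, 1818, 0]) {
  cube([30, 244, 1539]);
  translate([566, 0, 0]) cube([30, 244, 1539]);
  translate([30, 0, 0]) cube([536, 244, 24]);
  translate([30, 0, 285]) cube([536, 244, 24]);
  translate([30, 0, 570]) cube([536, 244, 24]);
  translate([30, 0, 855]) cube([536, 244, 24]);
  translate([30, 0, 1140]) cube([536, 244, 24]);
  translate([30, 0, 1425]) cube([536, 244, 24]);
}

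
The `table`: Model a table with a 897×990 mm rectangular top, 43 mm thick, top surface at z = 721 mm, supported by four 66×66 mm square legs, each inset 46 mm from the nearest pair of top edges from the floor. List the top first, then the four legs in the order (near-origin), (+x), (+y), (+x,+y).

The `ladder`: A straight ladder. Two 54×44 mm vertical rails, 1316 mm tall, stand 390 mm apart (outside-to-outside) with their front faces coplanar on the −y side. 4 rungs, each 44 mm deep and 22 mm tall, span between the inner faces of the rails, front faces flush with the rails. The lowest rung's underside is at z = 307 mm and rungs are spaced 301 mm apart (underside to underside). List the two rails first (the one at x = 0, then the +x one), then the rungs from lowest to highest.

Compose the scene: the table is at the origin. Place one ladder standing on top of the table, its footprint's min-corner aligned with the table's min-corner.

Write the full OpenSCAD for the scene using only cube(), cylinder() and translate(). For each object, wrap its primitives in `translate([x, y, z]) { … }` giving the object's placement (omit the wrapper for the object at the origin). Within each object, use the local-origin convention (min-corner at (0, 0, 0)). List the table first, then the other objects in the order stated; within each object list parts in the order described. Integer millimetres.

translate([0, 0, 678]) cube([897, 990, 43]);
translate([46, 46, 0]) cube([66, 66, 678]);
translate([785, 46, 0]) cube([66, 66, 678]);
translate([46, 878, 0]) cube([66, 66, 678]);
translate([785, 878, 0]) cube([66, 66, 678]);
translate([0, 0, 721]) {
  cube([54, 44, 1316]);
  translate([336, 0, 0]) cube([54, 44, 1316]);
  translate([54, 0, 307]) cube([282, 44, 22]);
  translate([54, 0, 608]) cube([282, 44, 22]);
  translate([54, 0, 909]) cube([282, 44, 22]);
  translate([54, 0, 1210]) cube([282, 44, 22]);
}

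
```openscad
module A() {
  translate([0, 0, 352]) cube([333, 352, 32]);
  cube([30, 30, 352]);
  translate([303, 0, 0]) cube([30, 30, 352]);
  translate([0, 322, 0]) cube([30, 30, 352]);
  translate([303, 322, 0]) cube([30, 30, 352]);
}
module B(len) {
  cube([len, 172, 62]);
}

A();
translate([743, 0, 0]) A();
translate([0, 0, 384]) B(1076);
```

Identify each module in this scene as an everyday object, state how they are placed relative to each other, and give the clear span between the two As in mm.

Second stool starts at x = 743; first ends at x = 333; clear span = 743 − 333 = 410 mm.

A is a stool. B is a beam. A beam spans the tops of two stools. The clear span between the two stools is 410 mm.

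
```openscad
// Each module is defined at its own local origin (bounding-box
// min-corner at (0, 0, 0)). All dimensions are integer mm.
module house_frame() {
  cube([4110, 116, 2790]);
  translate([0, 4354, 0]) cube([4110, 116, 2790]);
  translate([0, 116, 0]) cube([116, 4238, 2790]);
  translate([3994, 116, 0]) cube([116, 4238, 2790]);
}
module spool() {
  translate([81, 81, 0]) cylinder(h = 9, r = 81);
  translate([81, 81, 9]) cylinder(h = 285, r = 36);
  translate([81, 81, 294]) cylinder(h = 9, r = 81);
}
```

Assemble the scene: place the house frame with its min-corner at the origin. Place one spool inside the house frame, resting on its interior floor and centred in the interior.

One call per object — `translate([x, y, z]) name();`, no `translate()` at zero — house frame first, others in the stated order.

house_frame();
translate([1974, 2154, 0]) spool();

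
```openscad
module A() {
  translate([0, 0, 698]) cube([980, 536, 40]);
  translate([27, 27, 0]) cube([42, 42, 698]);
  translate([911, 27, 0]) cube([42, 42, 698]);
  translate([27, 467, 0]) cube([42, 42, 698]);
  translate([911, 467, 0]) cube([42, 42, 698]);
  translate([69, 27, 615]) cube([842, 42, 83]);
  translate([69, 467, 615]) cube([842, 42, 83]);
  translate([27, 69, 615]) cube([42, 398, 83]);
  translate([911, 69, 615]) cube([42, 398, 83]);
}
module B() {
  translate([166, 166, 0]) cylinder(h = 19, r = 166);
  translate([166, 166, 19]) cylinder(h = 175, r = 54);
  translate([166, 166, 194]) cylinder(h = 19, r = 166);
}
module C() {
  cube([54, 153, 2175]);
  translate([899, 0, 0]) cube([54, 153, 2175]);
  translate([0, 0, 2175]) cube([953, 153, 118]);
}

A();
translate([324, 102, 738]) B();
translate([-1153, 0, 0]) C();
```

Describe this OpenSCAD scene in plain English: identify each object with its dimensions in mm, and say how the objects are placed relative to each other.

A is a rectangular dining table. The top is 980×536×40 mm with its upper surface at z = 738 mm. It stands on four 42×42 mm square legs, each inset 27 mm from the nearest pair of top edges, running from the floor to the underside of the top. Four apron rails, 42 mm thick and 83 mm tall, run between adjacent legs with their top edges flush with the underside of the top and their outer faces flush with the legs' outer faces.

B is a spool: two coaxial disc flanges of radius 166 mm and thickness 19 mm, joined by a core cylinder of radius 54 mm and height 175 mm. The lower flange rests on z = 0 and the three cylinders share a vertical axis.

C is a rectangular door frame: two vertical jambs of 54×153 mm section, 2175 mm tall, with a clear opening 845 mm wide between their inner faces. A header 118 mm tall and 153 mm deep lies on top of the jambs and spans the full outside width.

The spool is on top of the table, centred. The door frame is on the floor beside the table on its −x side.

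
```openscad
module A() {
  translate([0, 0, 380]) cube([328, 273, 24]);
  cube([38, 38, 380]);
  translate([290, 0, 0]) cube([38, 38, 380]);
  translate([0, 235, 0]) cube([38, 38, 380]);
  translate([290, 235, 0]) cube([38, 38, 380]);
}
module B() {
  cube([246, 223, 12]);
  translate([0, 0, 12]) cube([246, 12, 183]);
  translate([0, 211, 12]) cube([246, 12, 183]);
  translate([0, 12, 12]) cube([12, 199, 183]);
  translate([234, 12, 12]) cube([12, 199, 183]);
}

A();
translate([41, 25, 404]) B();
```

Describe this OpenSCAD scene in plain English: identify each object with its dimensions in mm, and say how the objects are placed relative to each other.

A is a four-legged stool. The seat is a 328×273×24 mm slab whose top surface is at z = 404 mm; four square legs, each 38×38 mm in cross-section, run from the floor (z = 0) to the underside of the seat, each flush with a corner of the seat.

B is an open-topped rectangular box: outside dimensions 246×223×195 mm, with a uniform wall and base thickness of 12 mm. The base is a full 246×223 slab on the floor; four walls sit on top of the base. The front and back walls (the −y and +y sides) span the full width; the two side walls fit between them.

The open box is on top of the stool, centred.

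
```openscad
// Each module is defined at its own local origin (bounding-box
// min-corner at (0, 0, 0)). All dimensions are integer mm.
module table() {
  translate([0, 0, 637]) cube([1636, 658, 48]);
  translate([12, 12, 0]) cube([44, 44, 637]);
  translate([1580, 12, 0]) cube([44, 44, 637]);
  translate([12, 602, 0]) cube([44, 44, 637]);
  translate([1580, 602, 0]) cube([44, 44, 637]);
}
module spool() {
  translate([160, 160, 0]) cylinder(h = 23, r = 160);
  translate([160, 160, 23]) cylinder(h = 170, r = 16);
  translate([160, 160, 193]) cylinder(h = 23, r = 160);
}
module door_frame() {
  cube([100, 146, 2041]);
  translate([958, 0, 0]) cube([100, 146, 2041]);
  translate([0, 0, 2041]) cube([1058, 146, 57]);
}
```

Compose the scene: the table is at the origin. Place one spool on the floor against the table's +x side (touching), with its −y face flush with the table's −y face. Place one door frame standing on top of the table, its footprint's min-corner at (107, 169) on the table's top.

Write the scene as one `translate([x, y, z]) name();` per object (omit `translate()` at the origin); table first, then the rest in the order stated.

table();
translate([1636, 0, 0]) spool();
translate([107, 169, 685]) door_frame();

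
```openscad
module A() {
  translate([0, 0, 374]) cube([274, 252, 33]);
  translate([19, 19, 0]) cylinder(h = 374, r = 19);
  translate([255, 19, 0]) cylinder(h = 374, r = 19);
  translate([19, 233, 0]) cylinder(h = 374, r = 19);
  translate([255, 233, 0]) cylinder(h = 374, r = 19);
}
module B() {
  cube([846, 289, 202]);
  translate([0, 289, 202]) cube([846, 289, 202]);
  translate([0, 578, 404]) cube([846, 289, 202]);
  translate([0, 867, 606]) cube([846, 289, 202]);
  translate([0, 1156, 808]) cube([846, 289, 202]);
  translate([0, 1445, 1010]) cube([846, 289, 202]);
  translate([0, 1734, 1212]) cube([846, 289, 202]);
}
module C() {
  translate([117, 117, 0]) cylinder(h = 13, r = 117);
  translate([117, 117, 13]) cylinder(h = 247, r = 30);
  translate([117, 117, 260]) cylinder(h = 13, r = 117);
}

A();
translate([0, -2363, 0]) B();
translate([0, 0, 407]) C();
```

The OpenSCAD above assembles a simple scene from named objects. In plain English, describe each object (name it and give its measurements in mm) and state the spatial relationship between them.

A is a four-legged stool. The seat is 274×252 mm, 33 mm thick, top at z = 407 mm. It stands on four round legs, each 38 mm in diameter, from z = 0 to the seat underside, each leg's axis is inset half a diameter from the nearest pair of seat edges (so the leg's bounding box is flush with the corner).

B is a run of 7 identical solid stair steps. Each tread is 846×289 mm and each step block is 202 mm high. Step 1 rests on the floor; step k is offset from step 1 by (k−1)×289 mm in y and (k−1)×202 mm in z.

C is a spool: two coaxial disc flanges of radius 117 mm and thickness 13 mm, joined by a core cylinder of radius 30 mm and height 247 mm. The lower flange rests on z = 0 and the three cylinders share a vertical axis.

The staircase is on the floor beside the stool on its −y side. The spool is on top of the stool.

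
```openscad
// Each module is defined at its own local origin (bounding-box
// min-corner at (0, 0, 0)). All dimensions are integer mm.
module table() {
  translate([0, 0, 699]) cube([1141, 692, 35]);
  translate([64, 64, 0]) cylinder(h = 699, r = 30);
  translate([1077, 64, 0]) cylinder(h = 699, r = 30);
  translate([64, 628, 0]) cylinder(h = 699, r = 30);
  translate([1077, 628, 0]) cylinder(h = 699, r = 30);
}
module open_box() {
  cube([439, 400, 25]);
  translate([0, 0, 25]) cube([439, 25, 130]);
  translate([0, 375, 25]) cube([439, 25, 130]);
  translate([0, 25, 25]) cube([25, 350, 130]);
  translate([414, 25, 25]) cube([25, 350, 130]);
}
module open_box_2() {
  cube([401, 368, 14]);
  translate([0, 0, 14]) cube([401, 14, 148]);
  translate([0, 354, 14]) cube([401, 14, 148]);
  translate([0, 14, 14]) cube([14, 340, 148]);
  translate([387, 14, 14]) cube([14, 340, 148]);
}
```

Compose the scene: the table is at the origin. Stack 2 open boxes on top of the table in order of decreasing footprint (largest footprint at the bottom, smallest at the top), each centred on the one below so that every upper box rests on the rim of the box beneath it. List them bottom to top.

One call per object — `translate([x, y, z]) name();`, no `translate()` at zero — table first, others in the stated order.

table();
translate([351, 146, 734]) open_box();
translate([370, 162, 889]) open_box_2();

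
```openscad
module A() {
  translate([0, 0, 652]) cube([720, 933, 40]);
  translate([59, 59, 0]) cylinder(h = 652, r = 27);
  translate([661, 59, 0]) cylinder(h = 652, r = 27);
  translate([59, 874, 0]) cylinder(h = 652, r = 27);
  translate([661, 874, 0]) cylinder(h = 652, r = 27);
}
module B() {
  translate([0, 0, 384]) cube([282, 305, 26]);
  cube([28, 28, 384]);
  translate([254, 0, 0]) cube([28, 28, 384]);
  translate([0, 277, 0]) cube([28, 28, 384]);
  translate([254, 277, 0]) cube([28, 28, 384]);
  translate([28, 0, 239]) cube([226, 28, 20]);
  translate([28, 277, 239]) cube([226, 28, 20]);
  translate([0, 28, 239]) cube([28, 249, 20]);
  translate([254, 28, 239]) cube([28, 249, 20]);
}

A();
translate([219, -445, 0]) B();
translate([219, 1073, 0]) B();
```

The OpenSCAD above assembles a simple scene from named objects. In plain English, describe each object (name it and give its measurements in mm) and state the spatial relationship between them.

A is a rectangular dining table. The top is 720×933×40 mm with its upper surface at z = 692 mm. It stands on four round legs of 54 mm diameter, each leg's bounding box inset 32 mm from the nearest pair of top edges, running from the floor to the underside of the top.

B is a four-legged stool. The seat is a 282×305×26 mm slab whose top surface is at z = 410 mm; four square legs, each 28×28 mm in cross-section, run from the floor (z = 0) to the underside of the seat, each flush with a corner of the seat. Four stretchers, 28 mm wide and 20 mm tall, connect adjacent legs with their undersides at z = 239 mm, each running between the inner faces of the legs it joins and aligned with the legs' outer faces on the other axis.

Two stools sit around the table at the −y, +y sides.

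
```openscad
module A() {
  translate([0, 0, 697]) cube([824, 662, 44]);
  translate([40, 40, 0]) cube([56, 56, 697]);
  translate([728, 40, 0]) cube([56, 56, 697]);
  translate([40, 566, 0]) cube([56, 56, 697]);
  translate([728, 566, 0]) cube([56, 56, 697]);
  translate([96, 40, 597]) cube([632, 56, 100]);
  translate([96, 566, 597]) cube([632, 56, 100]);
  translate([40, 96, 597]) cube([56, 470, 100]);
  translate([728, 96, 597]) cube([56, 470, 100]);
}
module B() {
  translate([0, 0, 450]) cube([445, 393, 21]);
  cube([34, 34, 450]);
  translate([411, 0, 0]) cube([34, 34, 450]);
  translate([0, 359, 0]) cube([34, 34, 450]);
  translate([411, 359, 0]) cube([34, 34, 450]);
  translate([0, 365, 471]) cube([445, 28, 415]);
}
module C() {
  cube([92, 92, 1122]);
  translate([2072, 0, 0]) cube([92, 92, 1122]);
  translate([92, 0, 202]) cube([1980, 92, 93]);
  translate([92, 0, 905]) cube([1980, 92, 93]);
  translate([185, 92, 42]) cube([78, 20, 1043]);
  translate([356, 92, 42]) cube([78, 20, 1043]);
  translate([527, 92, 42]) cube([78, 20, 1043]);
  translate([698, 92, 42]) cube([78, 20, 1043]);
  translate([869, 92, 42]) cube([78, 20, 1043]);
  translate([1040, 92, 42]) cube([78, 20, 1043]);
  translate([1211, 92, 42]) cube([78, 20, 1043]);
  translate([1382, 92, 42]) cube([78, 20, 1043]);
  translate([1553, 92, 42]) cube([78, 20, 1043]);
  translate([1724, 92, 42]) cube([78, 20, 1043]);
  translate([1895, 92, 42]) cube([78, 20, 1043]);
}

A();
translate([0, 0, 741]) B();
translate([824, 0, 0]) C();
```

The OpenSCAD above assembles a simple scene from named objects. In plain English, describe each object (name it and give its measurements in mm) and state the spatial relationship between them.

A is a rectangular dining table. The top is 824×662×44 mm with its upper surface at z = 741 mm. It stands on four 56×56 mm square legs, each inset 40 mm from the nearest pair of top edges, running from the floor to the underside of the top. Four apron rails, 56 mm thick and 100 mm tall, run between adjacent legs with their top edges flush with the underside of the top and their outer faces flush with the legs' outer faces.

B is a chair. The seat is a 445×393×21 mm slab with its top at z = 471 mm, on four 34×34 mm corner legs (flush with the seat edges, standing on z = 0). A flat backrest 28 mm thick, 415 mm tall, spans the full seat width and rises from the seat top along its +y edge, rear face flush with the rear of the seat.

C is a fence section. Two 92×92 mm posts, 1122 mm tall, stand on the floor with a clear span of 1980 mm between their inner faces. Two horizontal rails of 92×93 mm section span the gap between the posts with their undersides at z = 202 mm and z = 905 mm, flush with the posts' −y face. 11 pickets, each 78 mm wide, 20 mm thick and 1043 mm tall, are fixed to the +y face of the rails with their bottoms at z = 42 mm, evenly spaced across the span with equal gaps (rounded down to the nearest mm) at the −x end and between each pair — any rounding remainder accumulates at the +x end.

The chair is on top of the table. The fence section is against the table's +x side, with their −y faces flush.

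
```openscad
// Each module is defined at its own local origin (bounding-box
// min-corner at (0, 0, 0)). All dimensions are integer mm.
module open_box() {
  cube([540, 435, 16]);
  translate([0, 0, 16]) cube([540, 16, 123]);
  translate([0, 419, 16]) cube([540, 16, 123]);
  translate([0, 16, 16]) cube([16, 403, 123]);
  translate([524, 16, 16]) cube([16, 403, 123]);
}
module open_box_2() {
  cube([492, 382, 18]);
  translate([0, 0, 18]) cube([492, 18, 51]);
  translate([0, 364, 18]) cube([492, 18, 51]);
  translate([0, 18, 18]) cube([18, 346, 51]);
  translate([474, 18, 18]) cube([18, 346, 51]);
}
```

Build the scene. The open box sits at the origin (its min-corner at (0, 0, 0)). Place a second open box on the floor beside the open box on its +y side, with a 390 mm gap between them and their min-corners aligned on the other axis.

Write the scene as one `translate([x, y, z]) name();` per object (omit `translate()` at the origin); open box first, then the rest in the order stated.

open_box();
translate([0, 825, 0]) open_box_2();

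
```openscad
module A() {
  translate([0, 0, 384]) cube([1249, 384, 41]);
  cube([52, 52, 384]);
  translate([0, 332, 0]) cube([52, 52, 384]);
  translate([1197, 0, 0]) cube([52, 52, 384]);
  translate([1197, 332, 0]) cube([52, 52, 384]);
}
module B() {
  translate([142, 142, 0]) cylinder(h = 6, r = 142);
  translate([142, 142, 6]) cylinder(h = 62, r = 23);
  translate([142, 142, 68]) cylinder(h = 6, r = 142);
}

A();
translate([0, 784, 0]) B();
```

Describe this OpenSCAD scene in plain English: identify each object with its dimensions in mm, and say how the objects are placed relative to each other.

A is a bench: a 1249×384 mm seat slab, 41 mm thick, top at z = 425 mm, on four 52×52 mm square legs flush with the seat corners and standing on z = 0.

B is a spool: two coaxial disc flanges of radius 142 mm and thickness 6 mm, joined by a core cylinder of radius 23 mm and height 62 mm. The lower flange rests on z = 0 and the three cylinders share a vertical axis.

The spool is on the floor beside the bench on its +y side.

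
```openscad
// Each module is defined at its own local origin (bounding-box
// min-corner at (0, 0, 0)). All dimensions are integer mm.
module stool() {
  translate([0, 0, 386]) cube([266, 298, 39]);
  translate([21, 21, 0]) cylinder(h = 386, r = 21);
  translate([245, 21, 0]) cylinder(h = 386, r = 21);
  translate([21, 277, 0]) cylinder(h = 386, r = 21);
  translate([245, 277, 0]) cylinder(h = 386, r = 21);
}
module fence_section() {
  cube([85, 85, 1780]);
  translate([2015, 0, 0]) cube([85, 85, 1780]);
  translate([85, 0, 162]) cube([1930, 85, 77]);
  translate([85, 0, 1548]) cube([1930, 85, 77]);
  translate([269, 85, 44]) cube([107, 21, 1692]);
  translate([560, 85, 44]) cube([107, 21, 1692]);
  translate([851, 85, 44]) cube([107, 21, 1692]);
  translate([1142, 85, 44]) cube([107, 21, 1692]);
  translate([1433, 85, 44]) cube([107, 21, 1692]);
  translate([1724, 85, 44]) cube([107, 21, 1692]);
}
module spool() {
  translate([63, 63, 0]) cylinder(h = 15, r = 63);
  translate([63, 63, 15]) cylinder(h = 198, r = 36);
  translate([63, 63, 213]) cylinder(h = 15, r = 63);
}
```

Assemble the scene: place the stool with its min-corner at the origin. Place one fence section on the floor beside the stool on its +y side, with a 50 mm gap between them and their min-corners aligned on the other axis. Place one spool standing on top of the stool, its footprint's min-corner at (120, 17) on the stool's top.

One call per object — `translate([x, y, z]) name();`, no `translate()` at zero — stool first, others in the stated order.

stool();
translate([0, 348, 0]) fence_section();
translate([120, 17, 425]) spool();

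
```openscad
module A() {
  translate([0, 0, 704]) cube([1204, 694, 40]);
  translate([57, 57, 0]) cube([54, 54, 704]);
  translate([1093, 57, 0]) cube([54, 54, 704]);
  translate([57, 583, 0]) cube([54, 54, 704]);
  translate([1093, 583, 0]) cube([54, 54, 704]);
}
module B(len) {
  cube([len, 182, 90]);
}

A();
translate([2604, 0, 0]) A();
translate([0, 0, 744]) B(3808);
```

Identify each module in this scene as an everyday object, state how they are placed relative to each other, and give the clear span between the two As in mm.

Second table starts at x = 2604; first ends at x = 1204; clear span = 2604 − 1204 = 1400 mm.

A is a table. B is a beam. A beam spans the tops of two tables. The clear span between the two tables is 1400 mm.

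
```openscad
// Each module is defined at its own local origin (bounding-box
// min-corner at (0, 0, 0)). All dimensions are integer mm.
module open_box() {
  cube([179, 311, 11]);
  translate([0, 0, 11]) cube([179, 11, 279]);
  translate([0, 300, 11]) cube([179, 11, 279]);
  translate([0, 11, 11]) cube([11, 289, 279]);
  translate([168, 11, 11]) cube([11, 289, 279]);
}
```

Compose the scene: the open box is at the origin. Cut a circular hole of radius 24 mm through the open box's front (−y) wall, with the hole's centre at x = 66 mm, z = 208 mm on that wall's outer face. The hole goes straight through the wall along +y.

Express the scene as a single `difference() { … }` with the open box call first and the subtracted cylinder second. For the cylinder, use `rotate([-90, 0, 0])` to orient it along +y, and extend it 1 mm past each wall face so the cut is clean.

difference() {
  open_box();
  translate([66, -1, 208]) rotate([-90, 0, 0]) cylinder(h = 13, r = 24);
}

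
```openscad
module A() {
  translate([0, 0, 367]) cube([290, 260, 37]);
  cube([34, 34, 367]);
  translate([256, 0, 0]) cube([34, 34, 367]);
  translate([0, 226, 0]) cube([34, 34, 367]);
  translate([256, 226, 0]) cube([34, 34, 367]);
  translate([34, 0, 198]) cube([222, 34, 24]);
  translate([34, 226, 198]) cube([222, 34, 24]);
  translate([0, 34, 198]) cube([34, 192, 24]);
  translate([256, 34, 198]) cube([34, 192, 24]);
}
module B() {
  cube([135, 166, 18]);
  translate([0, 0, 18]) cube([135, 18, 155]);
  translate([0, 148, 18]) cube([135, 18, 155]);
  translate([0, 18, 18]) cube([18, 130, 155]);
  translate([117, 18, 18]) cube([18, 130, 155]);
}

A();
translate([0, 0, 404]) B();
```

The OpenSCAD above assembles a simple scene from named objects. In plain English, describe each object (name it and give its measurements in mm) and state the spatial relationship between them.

A is a four-legged stool. The seat is 290×260 mm, 37 mm thick, top at z = 404 mm. It stands on four square legs, each 34×34 mm in cross-section, from z = 0 to the seat underside, each flush with a corner of the seat. Four stretchers, 34 mm wide and 24 mm tall, connect adjacent legs with their undersides at z = 198 mm, each running between the inner faces of the legs it joins and aligned with the legs' outer faces on the other axis.

B is an open storage box with external size 135×166×173 mm and wall thickness 18 mm (the base is also 18 mm thick). The base covers the whole footprint; the four walls stand on the base, with the y-facing walls full-width and the x-facing walls fitting between their inner faces.

The open box is on top of the stool.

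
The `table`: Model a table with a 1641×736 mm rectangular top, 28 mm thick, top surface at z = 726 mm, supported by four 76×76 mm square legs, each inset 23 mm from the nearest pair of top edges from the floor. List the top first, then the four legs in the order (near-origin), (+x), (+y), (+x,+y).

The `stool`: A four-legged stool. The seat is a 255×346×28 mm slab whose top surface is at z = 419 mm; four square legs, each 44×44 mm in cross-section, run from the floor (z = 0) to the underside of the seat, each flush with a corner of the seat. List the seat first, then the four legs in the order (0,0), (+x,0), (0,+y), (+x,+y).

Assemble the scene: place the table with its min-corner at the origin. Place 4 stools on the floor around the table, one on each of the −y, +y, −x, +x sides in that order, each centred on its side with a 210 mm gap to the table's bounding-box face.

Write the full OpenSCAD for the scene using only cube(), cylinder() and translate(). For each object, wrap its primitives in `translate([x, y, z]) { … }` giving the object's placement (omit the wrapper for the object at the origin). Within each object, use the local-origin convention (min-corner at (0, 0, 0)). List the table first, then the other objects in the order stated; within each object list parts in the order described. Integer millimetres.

translate([0, 0, 698]) cube([1641, 736, 28]);
translate([23, 23, 0]) cube([76, 76, 698]);
translate([1542, 23, 0]) cube([76, 76, 698]);
translate([23, 637, 0]) cube([76, 76, 698]);
translate([1542, 637, 0]) cube([76, 76, 698]);
translate([693, -556, 0]) {
  translate([0, 0, 391]) cube([255, 346, 28]);
  cube([44, 44, 391]);
  translate([211, 0, 0]) cube([44, 44, 391]);
  translate([0, 302, 0]) cube([44, 44, 391]);
  translate([211, 302, 0]) cube([44, 44, 391]);
}
translate([693, 946, 0]) {
  translate([0, 0, 391]) cube([255, 346, 28]);
  cube([44, 44, 391]);
  translate([211, 0, 0]) cube([44, 44, 391]);
  translate([0, 302, 0]) cube([44, 44, 391]);
  translate([211, 302, 0]) cube([44, 44, 391]);
}
translate([-465, 195, 0]) {
  translate([0, 0, 391]) cube([255, 346, 28]);
  cube([44, 44, 391]);
  translate([211, 0, 0]) cube([44, 44, 391]);
  translate([0, 302, 0]) cube([44, 44, 391]);
  translate([211, 302, 0]) cube([44, 44, 391]);
}
translate([1851, 195, 0]) {
  translate([0, 0, 391]) cube([255, 346, 28]);
  cube([44, 44, 391]);
  translate([211, 0, 0]) cube([44, 44, 391]);
  translate([0, 302, 0]) cube([44, 44, 391]);
  translate([211, 302, 0]) cube([44, 44, 391]);
}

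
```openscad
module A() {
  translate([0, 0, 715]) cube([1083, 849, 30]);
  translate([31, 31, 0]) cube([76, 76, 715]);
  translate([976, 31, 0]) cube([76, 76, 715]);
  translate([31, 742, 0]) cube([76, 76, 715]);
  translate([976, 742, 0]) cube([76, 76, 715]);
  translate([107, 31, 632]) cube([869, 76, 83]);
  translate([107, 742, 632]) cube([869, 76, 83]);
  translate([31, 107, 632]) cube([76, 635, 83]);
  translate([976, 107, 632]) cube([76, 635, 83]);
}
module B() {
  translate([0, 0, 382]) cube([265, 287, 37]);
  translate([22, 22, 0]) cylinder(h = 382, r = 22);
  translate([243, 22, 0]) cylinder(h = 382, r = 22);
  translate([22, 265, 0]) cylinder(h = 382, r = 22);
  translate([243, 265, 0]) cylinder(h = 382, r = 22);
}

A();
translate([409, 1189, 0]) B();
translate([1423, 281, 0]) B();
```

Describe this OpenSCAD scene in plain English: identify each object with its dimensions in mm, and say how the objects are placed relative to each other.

A is a rectangular dining table. The top is 1083×849×30 mm with its upper surface at z = 745 mm. It stands on four 76×76 mm square legs, each inset 31 mm from the nearest pair of top edges, running from the floor to the underside of the top. Four apron rails, 76 mm thick and 83 mm tall, run between adjacent legs with their top edges flush with the underside of the top and their outer faces flush with the legs' outer faces.

B is a four-legged stool. The seat is 265×287 mm, 37 mm thick, top at z = 419 mm. It stands on four round legs, each 44 mm in diameter, from z = 0 to the seat underside, each leg's axis is inset half a diameter from the nearest pair of seat edges (so the leg's bounding box is flush with the corner).

Two stools sit around the table at the +y, +x sides.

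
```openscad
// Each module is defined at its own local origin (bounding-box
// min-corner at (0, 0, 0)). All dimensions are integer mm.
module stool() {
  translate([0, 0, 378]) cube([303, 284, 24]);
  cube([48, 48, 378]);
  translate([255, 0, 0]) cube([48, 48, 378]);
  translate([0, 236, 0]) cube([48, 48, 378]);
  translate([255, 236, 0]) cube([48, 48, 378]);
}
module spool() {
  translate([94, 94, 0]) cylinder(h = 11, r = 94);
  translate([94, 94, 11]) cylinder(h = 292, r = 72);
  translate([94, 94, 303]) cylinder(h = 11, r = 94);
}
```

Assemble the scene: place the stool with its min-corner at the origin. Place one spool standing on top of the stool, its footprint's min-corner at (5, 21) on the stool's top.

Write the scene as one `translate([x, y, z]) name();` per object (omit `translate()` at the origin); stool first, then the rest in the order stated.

stool();
translate([5, 21, 402]) spool();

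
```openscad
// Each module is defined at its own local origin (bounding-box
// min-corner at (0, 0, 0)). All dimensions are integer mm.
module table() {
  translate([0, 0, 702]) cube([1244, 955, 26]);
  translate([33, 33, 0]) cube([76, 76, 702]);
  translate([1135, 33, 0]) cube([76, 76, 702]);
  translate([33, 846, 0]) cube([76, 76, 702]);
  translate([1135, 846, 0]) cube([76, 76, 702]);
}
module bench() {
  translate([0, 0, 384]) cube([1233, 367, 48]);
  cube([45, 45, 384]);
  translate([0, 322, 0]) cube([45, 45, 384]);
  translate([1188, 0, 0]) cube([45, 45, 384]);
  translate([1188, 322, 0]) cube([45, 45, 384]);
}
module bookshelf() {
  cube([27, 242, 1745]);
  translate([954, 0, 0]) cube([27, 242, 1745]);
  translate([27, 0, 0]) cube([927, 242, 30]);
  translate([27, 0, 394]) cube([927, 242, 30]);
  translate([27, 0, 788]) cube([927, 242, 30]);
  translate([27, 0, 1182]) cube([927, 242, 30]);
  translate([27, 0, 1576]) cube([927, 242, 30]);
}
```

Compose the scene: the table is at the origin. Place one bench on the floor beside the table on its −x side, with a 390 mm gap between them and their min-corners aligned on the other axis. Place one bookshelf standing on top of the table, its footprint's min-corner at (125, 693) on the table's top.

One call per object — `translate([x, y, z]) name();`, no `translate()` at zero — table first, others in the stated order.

table();
translate([-1623, 0, 0]) bench();
translate([125, 693, 728]) bookshelf();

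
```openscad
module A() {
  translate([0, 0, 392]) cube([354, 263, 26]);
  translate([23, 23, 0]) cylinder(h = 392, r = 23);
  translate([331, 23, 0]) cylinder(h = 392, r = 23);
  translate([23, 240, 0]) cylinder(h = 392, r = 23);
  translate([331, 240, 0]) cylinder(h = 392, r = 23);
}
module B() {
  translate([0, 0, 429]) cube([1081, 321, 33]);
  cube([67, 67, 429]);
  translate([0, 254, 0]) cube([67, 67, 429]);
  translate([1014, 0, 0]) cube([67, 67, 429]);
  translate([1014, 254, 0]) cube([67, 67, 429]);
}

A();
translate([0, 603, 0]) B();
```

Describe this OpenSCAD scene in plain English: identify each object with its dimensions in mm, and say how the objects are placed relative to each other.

A is a simple wooden stool: a rectangular seat 354 mm (x) by 263 mm (y), 26 mm thick, top face at z = 418 mm, on four round legs, each 46 mm in diameter. The legs rest on z = 0, each leg's axis is inset half a diameter from the nearest pair of seat edges (so the leg's bounding box is flush with the corner).

B is a long wooden bench with a 1081 mm (x) × 321 mm (y) seat, 33 mm thick, its top surface 462 mm above the floor. Four 67 mm square legs at the seat corners, flush with the edges, run from z = 0 to the seat underside.

The bench is on the floor beside the stool on its +y side.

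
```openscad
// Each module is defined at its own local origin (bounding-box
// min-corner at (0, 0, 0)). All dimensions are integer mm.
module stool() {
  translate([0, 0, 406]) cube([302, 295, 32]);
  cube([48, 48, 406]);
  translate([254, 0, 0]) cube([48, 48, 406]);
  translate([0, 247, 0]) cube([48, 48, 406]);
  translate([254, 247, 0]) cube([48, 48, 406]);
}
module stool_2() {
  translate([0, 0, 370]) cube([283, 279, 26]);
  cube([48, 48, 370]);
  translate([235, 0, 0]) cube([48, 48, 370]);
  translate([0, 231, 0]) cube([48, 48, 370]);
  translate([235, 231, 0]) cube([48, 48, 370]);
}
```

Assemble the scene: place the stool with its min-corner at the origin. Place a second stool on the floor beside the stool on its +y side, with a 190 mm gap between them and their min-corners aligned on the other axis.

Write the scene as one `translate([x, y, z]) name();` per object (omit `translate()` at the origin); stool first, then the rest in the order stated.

stool();
translate([0, 485, 0]) stool_2();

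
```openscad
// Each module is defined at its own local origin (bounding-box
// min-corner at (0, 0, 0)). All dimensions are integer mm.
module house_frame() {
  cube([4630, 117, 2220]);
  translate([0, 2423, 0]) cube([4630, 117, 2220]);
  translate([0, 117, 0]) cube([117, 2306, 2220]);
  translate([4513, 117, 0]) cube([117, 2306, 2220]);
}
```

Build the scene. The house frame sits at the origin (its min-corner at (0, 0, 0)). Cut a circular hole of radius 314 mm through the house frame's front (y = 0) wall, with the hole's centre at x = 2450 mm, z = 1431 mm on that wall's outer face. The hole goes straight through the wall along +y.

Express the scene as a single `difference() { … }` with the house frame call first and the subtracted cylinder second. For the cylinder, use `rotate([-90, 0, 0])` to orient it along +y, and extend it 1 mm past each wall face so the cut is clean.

difference() {
  house_frame();
  translate([2450, -1, 1431]) rotate([-90, 0, 0]) cylinder(h = 119, r = 314);
}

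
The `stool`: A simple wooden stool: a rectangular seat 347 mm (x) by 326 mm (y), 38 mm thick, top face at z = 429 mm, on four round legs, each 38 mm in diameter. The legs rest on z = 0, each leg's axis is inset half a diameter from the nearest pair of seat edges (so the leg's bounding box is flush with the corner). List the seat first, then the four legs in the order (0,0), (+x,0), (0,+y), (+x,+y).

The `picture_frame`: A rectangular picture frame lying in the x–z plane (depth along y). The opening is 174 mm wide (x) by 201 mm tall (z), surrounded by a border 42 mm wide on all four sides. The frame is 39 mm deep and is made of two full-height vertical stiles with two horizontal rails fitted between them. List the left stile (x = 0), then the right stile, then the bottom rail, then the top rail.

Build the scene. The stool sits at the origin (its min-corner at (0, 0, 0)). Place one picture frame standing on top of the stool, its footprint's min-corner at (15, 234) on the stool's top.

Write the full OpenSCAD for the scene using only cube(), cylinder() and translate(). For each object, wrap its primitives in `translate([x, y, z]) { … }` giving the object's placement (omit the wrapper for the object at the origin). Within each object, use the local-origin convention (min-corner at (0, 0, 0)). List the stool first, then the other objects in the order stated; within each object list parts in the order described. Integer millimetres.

translate([0, 0, 391]) cube([347, 326, 38]);
translate([19, 19, 0]) cylinder(h = 391, r = 19);
translate([328, 19, 0]) cylinder(h = 391, r = 19);
translate([19, 307, 0]) cylinder(h = 391, r = 19);
translate([328, 307, 0]) cylinder(h = 391, r = 19);
translate([15, 234, 429]) {
  cube([42, 39, 285]);
  translate([216, 0, 0]) cube([42, 39, 285]);
  translate([42, 0, 0]) cube([174, 39, 42]);
  translate([42, 0, 243]) cube([174, 39, 42]);
}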